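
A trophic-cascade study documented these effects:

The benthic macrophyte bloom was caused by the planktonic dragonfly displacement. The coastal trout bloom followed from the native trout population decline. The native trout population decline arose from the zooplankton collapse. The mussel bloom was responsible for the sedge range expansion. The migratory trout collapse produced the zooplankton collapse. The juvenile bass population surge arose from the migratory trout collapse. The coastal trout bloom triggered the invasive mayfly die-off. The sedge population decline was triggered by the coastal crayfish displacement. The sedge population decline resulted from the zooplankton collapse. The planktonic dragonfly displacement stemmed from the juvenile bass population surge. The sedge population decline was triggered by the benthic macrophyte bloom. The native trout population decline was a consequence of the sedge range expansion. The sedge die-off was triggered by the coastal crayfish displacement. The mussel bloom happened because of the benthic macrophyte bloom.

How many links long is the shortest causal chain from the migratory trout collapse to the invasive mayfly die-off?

4

Shortest chain: the migratory trout collapse → the zooplankton collapse → the native trout population decline → the coastal trout bloom → the invasive mayfly die-off.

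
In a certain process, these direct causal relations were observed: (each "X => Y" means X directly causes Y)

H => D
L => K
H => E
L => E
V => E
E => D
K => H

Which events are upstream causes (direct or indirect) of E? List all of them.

Immediate causes of E: L, H, V.
Further upstream: K.

H, K, L, V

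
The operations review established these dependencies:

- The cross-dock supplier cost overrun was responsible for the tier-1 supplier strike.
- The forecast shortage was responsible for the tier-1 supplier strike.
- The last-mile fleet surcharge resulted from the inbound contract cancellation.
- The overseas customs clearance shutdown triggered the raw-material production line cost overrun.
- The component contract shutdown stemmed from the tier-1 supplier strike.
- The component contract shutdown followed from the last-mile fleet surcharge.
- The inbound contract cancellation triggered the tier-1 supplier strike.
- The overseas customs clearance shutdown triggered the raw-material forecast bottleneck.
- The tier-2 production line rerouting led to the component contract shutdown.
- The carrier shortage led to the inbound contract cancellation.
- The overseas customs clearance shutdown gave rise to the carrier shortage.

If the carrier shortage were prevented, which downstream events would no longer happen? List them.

Downstream of the carrier shortage: the inbound contract cancellation, the last-mile fleet surcharge, the tier-1 supplier strike, the component contract shutdown.
Of those, still caused via another path: the tier-1 supplier strike, the component contract shutdown.
The remainder have no surviving cause.

the inbound contract cancellation, the last-mile fleet surcharge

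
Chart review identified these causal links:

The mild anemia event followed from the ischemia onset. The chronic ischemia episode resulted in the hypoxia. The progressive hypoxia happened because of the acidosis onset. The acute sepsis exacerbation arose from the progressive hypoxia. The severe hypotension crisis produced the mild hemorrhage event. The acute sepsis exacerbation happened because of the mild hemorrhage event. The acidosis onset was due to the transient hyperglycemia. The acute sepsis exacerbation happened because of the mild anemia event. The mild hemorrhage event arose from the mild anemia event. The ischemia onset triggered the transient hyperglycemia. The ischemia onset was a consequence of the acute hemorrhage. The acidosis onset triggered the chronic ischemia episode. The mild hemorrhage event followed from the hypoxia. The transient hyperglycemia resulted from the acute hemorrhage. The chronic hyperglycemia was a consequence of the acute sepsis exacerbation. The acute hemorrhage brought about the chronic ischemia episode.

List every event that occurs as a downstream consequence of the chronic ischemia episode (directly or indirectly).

the acute sepsis exacerbation, the chronic hyperglycemia, the hypoxia, the mild hemorrhage event

Direct effects: the hypoxia.
2 steps out: the mild hemorrhage event.
3 steps out: the acute sepsis exacerbation.
4 steps out: the chronic hyperglycemia.
Not reachable from it: the acute hemorrhage, the ischemia onset, the transient hyperglycemia, the acidosis onset, the progressive hypoxia, the mild anemia event, the severe hypotension crisis.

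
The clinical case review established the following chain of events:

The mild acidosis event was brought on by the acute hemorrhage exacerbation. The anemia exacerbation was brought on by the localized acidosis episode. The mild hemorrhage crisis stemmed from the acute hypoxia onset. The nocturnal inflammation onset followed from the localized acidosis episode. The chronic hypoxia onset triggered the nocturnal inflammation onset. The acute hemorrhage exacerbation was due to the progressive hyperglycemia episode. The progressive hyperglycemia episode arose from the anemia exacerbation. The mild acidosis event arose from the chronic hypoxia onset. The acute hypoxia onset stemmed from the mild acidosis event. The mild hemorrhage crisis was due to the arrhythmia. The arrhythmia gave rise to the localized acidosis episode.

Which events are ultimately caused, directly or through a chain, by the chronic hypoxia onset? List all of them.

the acute hypoxia onset, the mild acidosis event, the mild hemorrhage crisis, the nocturnal inflammation onset

Direct effects: the mild acidosis event, the nocturnal inflammation onset.
2 steps out: the acute hypoxia onset.
3 steps out: the mild hemorrhage crisis.
Not reachable from it: the arrhythmia, the localized acidosis episode, the anemia exacerbation, the progressive hyperglycemia episode, the acute hemorrhage exacerbation.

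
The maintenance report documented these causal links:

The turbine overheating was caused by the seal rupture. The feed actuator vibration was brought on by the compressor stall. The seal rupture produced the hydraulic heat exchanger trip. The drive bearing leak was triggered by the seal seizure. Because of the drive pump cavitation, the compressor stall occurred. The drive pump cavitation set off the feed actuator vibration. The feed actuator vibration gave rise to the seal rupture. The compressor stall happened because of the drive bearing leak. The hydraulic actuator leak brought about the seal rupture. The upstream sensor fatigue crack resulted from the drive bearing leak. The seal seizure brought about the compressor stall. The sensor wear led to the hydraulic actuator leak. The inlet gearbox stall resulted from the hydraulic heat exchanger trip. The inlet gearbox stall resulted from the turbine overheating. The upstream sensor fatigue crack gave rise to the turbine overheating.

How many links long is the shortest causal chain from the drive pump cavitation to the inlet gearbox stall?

4

Shortest chain: the drive pump cavitation → the feed actuator vibration → the seal rupture → the hydraulic heat exchanger trip → the inlet gearbox stall.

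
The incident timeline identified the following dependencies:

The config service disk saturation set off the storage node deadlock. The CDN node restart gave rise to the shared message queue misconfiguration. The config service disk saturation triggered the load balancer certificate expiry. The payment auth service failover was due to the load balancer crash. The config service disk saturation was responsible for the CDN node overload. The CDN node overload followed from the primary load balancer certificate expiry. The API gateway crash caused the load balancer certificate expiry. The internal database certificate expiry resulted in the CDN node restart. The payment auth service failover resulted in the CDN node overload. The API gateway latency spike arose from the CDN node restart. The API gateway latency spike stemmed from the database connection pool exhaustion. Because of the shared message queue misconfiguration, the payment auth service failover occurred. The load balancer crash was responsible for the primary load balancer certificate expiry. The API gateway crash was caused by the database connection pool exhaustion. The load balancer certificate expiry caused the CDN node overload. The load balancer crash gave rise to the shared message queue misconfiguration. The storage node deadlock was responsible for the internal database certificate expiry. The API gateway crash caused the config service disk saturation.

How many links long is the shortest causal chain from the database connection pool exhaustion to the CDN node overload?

3

Shortest chain: the database connection pool exhaustion → the API gateway crash → the config service disk saturation → the CDN node overload.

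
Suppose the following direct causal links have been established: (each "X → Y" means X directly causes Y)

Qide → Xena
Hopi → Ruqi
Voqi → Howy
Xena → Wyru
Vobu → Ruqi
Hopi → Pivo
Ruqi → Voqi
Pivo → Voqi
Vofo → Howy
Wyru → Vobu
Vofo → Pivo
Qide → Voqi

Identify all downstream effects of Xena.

Howy, Ruqi, Vobu, Voqi, Wyru

Direct effects: Wyru.
2 steps out: Vobu.
3 steps out: Ruqi.
4 steps out: Voqi.
5 steps out: Howy.
Not reachable from it: Qide, Vofo, Hopi, Pivo.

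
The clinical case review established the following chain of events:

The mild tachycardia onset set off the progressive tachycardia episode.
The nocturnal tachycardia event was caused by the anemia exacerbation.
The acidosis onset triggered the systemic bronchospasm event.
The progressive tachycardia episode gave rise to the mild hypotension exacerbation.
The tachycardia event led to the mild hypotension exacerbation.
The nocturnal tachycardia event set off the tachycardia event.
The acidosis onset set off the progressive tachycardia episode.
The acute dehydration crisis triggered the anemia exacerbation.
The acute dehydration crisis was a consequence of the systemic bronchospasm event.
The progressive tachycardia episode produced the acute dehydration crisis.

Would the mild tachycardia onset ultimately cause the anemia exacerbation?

Yes

There is a causal chain: the mild tachycardia onset → the progressive tachycardia episode → the acute dehydration crisis → the anemia exacerbation.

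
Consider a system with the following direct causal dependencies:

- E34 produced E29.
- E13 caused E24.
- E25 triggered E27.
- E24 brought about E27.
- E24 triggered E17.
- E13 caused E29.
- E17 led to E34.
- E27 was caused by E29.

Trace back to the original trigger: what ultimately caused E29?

Tracing upstream from E29: E29 ← E13.
E13 has no stated cause, so it is the root.

E13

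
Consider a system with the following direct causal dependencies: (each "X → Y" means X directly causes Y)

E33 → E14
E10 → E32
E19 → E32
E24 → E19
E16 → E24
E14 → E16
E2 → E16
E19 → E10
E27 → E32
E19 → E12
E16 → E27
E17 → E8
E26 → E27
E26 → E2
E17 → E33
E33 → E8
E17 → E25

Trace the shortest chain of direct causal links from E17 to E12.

E17 → E33
E33 → E14
E14 → E16
E16 → E24
E24 → E19
E19 → E12
Length: 6 steps.

E17 → E33 → E14 → E16 → E24 → E19 → E12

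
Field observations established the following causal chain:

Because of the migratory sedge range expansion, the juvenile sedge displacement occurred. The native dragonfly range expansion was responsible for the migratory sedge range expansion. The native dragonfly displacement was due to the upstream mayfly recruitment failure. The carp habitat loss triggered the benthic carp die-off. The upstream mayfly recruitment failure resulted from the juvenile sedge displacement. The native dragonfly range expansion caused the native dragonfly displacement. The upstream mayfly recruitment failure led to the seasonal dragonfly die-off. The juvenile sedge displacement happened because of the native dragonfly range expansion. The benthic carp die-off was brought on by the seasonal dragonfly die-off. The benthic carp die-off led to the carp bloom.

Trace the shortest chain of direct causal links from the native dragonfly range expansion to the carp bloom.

the native dragonfly range expansion → the juvenile sedge displacement
the juvenile sedge displacement → the upstream mayfly recruitment failure
the upstream mayfly recruitment failure → the seasonal dragonfly die-off
the seasonal dragonfly die-off → the benthic carp die-off
the benthic carp die-off → the carp bloom
Length: 5 steps.

the native dragonfly range expansion → the juvenile sedge displacement → the upstream mayfly recruitment failure → the seasonal dragonfly die-off → the benthic carp die-off → the carp bloom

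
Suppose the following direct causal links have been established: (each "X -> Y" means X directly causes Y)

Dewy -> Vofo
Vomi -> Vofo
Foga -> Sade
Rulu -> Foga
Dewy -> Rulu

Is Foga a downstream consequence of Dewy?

Yes

There is a causal chain: Dewy → Rulu → Foga.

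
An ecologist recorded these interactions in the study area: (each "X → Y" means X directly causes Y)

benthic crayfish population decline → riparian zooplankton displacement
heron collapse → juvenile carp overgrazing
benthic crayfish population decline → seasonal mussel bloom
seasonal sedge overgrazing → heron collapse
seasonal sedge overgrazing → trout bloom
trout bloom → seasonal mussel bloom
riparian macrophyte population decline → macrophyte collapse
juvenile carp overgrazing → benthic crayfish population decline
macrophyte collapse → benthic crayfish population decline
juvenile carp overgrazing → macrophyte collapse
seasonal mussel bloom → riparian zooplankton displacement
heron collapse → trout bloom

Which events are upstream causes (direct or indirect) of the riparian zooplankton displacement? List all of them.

the benthic crayfish population decline, the heron collapse, the juvenile carp overgrazing, the macrophyte collapse, the riparian macrophyte population decline, the seasonal mussel bloom, the seasonal sedge overgrazing, the trout bloom

Immediate causes of the riparian zooplankton displacement: the benthic crayfish population decline, the seasonal mussel bloom.
Further upstream: the seasonal sedge overgrazing, the heron collapse, the trout bloom, the juvenile carp overgrazing, the macrophyte collapse, the riparian macrophyte population decline.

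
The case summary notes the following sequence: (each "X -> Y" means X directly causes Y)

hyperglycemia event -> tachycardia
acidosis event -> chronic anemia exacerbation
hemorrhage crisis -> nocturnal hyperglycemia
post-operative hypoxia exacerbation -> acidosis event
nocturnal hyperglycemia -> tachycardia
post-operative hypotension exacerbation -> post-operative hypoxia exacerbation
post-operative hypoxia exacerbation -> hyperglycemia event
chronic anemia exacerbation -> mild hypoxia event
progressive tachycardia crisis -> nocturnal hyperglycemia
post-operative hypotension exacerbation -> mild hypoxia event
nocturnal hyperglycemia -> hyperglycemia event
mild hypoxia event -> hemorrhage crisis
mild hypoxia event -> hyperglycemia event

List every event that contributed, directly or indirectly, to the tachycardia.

Immediate causes of the tachycardia: the nocturnal hyperglycemia, the hyperglycemia event.
Further upstream: the post-operative hypotension exacerbation, the post-operative hypoxia exacerbation, the acidosis event, the chronic anemia exacerbation, the mild hypoxia event, the progressive tachycardia crisis, the hemorrhage crisis.

the acidosis event, the chronic anemia exacerbation, the hemorrhage crisis, the hyperglycemia event, the mild hypoxia event, the nocturnal hyperglycemia, the post-operative hypotension exacerbation, the post-operative hypoxia exacerbation, the progressive tachycardia crisis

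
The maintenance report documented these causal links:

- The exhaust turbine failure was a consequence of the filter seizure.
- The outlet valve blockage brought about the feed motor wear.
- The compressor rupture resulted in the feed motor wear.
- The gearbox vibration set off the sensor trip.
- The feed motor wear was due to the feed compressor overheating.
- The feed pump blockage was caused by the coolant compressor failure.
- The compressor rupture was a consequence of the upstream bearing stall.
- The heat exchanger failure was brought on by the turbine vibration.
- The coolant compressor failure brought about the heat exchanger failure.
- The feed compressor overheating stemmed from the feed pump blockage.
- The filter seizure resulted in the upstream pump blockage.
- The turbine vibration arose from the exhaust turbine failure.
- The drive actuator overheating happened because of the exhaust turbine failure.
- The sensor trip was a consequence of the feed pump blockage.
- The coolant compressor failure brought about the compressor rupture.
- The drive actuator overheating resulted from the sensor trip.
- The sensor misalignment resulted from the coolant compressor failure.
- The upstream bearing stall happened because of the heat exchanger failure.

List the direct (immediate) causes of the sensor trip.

Upstream contributors include the coolant compressor failure, but only the feed pump blockage, the gearbox vibration feed directly into the sensor trip.

the feed pump blockage, the gearbox vibration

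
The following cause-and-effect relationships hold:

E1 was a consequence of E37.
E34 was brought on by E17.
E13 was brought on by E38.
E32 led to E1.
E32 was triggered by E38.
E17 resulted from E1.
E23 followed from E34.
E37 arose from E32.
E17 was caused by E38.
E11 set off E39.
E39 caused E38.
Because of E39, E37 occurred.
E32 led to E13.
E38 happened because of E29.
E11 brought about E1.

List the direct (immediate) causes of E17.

Upstream contributors include E11, E39, E32, E37, E29, but only E1, E38 feed directly into E17.

E1, E38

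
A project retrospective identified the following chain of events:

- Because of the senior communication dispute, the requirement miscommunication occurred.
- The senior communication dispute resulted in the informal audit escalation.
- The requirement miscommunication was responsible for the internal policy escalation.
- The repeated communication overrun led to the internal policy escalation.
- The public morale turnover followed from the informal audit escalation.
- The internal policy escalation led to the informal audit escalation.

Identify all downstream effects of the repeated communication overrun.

the informal audit escalation, the internal policy escalation, the public morale turnover

Direct effects: the internal policy escalation.
2 steps out: the informal audit escalation.
3 steps out: the public morale turnover.
Not reachable from it: the senior communication dispute, the requirement miscommunication.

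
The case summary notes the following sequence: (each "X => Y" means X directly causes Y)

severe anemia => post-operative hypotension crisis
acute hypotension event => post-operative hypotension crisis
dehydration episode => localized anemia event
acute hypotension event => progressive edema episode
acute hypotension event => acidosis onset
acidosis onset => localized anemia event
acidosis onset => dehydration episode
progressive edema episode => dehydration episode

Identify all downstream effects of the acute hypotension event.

the acidosis onset, the dehydration episode, the localized anemia event, the post-operative hypotension crisis, the progressive edema episode

Direct effects: the progressive edema episode, the acidosis onset, the post-operative hypotension crisis.
2 steps out: the dehydration episode, the localized anemia event.
Not reachable from it: the severe anemia.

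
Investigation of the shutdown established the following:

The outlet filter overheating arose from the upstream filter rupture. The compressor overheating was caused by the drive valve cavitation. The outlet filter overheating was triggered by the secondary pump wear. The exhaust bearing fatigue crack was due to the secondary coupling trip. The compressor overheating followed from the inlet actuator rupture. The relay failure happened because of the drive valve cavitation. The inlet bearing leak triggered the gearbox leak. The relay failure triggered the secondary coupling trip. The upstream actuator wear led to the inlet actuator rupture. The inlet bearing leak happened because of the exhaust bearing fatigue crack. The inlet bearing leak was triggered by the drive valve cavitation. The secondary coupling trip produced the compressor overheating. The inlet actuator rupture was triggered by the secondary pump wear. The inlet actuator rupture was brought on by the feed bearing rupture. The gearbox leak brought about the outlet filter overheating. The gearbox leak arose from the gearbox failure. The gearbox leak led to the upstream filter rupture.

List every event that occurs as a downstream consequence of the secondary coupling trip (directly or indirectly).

Direct effects: the exhaust bearing fatigue crack, the compressor overheating.
2 steps out: the inlet bearing leak.
3 steps out: the gearbox leak.
4 steps out: the upstream filter rupture, the outlet filter overheating.
Not reachable from it: the drive valve cavitation, the relay failure, the gearbox failure, the secondary pump wear, the feed bearing rupture, the upstream actuator wear, the inlet actuator rupture.

the compressor overheating, the exhaust bearing fatigue crack, the gearbox leak, the inlet bearing leak, the outlet filter overheating, the upstream filter rupture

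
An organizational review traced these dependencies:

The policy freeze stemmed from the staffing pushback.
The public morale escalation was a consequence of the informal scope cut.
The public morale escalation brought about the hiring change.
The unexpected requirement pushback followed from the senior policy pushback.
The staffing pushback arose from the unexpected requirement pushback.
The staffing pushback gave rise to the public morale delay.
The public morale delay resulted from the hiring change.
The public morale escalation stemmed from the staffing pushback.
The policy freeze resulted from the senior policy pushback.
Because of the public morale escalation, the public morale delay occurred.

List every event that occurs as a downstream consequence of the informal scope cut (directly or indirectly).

Direct effects: the public morale escalation.
2 steps out: the hiring change, the public morale delay.
Not reachable from it: the senior policy pushback, the unexpected requirement pushback, the staffing pushback, the policy freeze.

the hiring change, the public morale delay, the public morale escalation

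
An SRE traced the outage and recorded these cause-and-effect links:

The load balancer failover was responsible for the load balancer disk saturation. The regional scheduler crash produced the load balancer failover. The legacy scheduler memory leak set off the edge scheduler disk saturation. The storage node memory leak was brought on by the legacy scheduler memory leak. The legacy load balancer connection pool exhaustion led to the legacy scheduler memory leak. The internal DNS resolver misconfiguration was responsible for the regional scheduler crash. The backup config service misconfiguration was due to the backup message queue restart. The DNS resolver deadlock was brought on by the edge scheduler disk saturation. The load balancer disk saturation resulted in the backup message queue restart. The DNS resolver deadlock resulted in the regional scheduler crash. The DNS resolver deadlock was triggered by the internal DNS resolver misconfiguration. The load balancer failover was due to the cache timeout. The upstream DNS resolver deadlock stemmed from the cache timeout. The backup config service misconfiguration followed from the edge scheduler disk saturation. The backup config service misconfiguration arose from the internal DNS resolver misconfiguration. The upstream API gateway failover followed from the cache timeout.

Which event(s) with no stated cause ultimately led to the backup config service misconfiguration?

the cache timeout, the internal DNS resolver misconfiguration, the legacy load balancer connection pool exhaustion

Tracing upstream from the backup config service misconfiguration: the backup config service misconfiguration ← the backup message queue restart ← the load balancer disk saturation ← the load balancer failover ← the cache timeout.
A separate upstream branch: the backup config service misconfiguration ← the edge scheduler disk saturation ← the legacy scheduler memory leak ← the legacy load balancer connection pool exhaustion.
A separate upstream branch: the backup config service misconfiguration ← the internal DNS resolver misconfiguration.
Each of those chain origins has no stated cause.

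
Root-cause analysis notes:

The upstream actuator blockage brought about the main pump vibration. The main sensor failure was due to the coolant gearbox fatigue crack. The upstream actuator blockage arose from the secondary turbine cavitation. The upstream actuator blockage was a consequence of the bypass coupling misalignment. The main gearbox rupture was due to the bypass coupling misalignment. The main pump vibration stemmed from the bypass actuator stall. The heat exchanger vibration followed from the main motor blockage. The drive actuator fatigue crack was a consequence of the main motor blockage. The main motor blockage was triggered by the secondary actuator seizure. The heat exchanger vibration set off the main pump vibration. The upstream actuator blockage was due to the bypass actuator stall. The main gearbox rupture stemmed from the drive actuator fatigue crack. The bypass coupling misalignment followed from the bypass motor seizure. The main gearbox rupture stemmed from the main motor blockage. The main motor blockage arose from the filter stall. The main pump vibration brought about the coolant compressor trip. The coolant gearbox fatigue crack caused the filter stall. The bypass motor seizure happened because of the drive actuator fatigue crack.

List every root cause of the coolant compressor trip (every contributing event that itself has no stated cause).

Tracing upstream from the coolant compressor trip: the coolant compressor trip ← the main pump vibration ← the heat exchanger vibration ← the main motor blockage ← the filter stall ← the coolant gearbox fatigue crack.
A separate upstream branch: the coolant compressor trip ← the main pump vibration ← the heat exchanger vibration ← the main motor blockage ← the secondary actuator seizure.
A separate upstream branch: the coolant compressor trip ← the main pump vibration ← the bypass actuator stall.
A separate upstream branch: the coolant compressor trip ← the main pump vibration ← the upstream actuator blockage ← the secondary turbine cavitation.
Each of those chain origins has no stated cause.

the bypass actuator stall, the coolant gearbox fatigue crack, the secondary actuator seizure, the secondary turbine cavitation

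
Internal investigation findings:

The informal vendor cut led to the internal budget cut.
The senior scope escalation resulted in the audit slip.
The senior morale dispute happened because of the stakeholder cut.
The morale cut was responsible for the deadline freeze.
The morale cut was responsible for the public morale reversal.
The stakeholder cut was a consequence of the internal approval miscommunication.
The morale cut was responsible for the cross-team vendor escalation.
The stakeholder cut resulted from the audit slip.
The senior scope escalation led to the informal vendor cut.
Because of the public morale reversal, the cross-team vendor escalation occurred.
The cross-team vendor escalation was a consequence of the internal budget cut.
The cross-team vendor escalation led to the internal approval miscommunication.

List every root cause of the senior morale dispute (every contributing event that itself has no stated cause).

Tracing upstream from the senior morale dispute: the senior morale dispute ← the stakeholder cut ← the audit slip ← the senior scope escalation.
A separate upstream branch: the senior morale dispute ← the stakeholder cut ← the internal approval miscommunication ← the cross-team vendor escalation ← the morale cut.
Each of those chain origins has no stated cause.

the morale cut, the senior scope escalation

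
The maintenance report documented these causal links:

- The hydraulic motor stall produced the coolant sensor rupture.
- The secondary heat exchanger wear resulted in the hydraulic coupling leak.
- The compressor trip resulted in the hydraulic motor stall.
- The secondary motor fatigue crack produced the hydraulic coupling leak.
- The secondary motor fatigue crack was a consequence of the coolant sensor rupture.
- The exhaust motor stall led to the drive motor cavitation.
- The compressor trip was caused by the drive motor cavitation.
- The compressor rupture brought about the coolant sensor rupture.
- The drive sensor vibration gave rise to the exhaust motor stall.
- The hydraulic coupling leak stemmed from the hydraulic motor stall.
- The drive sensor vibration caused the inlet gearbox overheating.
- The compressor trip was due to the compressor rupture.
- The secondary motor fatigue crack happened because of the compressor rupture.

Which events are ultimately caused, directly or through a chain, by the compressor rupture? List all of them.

the compressor trip, the coolant sensor rupture, the hydraulic coupling leak, the hydraulic motor stall, the secondary motor fatigue crack

Direct effects: the compressor trip, the coolant sensor rupture, the secondary motor fatigue crack.
2 steps out: the hydraulic motor stall, the hydraulic coupling leak.
Not reachable from it: the drive sensor vibration, the inlet gearbox overheating, the exhaust motor stall, the drive motor cavitation, the secondary heat exchanger wear.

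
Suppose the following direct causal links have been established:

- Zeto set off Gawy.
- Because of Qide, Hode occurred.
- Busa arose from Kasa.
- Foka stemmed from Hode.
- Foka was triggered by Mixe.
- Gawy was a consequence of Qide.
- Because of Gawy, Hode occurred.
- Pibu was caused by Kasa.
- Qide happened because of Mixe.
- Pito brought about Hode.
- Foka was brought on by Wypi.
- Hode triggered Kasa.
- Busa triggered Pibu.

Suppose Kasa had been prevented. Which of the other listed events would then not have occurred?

Busa, Pibu

Downstream of Kasa: Busa, Pibu.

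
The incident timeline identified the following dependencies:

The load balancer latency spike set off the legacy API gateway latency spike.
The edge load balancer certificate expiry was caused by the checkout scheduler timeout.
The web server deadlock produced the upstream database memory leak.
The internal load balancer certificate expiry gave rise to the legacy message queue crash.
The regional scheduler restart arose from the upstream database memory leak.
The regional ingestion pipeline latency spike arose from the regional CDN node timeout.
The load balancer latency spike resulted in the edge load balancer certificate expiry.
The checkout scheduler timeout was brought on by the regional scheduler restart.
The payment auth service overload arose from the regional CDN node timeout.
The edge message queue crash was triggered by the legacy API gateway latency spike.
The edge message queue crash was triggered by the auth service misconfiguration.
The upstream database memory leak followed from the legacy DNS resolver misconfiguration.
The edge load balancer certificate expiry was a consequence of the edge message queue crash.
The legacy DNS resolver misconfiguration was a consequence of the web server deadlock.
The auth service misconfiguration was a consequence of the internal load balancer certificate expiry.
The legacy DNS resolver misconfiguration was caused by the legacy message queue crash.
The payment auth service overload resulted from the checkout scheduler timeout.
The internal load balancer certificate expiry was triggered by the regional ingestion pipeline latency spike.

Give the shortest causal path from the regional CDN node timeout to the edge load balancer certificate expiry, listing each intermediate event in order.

the regional CDN node timeout → the regional ingestion pipeline latency spike → the internal load balancer certificate expiry → the auth service misconfiguration → the edge message queue crash → the edge load balancer certificate expiry

the regional CDN node timeout → the regional ingestion pipeline latency spike
the regional ingestion pipeline latency spike → the internal load balancer certificate expiry
the internal load balancer certificate expiry → the auth service misconfiguration
the auth service misconfiguration → the edge message queue crash
the edge message queue crash → the edge load balancer certificate expiry
Length: 5 steps.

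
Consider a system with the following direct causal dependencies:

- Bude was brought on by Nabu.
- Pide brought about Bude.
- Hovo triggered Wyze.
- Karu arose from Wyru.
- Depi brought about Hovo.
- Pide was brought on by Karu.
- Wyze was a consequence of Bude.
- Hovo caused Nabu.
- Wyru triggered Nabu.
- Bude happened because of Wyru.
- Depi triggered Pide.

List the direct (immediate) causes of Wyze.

Upstream contributors include Depi, Wyru, Karu, Nabu, Pide, but only Bude, Hovo feed directly into Wyze.

Bude, Hovo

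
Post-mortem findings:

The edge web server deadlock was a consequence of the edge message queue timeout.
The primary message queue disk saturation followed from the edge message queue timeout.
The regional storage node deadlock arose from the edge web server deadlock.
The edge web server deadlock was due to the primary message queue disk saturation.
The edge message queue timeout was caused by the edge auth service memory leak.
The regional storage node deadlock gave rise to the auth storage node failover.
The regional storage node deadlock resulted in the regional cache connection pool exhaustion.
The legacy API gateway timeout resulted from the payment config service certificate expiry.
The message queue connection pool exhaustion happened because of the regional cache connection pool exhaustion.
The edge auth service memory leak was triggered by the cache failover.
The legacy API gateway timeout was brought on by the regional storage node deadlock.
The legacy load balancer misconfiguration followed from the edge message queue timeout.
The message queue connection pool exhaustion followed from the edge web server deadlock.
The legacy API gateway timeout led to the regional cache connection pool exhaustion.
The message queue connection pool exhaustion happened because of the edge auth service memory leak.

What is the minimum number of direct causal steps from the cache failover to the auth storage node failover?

5

Shortest chain: the cache failover → the edge auth service memory leak → the edge message queue timeout → the edge web server deadlock → the regional storage node deadlock → the auth storage node failover.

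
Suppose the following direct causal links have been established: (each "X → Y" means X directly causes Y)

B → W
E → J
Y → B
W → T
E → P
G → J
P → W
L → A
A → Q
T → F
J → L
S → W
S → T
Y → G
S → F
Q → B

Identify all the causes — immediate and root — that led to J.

Immediate causes of J: E, G.
Further upstream: Y.

E, G, Y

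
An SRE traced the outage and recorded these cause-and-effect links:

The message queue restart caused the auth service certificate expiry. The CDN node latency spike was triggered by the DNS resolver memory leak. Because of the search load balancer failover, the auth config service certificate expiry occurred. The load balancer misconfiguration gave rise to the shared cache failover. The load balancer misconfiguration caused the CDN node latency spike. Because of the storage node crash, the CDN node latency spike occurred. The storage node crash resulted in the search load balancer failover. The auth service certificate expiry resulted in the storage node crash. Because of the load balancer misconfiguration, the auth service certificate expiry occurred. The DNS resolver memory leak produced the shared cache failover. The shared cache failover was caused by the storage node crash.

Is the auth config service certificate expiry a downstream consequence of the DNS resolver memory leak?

No

The DNS resolver memory leak leads to the CDN node latency spike, the shared cache failover; the auth config service certificate expiry is not among them.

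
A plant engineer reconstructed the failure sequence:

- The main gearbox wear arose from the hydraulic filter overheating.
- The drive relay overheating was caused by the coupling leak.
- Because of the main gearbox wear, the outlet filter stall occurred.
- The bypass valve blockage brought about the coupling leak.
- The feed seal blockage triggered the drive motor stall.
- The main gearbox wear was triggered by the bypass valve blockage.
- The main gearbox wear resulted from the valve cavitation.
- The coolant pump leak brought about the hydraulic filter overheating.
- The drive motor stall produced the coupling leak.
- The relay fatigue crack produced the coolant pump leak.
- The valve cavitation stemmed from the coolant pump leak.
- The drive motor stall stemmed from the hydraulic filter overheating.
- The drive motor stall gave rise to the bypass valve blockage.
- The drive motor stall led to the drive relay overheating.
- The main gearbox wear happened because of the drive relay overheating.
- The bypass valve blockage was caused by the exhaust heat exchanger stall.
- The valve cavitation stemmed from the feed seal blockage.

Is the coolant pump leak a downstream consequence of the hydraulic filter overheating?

The hydraulic filter overheating leads to the drive motor stall, the bypass valve blockage, the coupling leak, the drive relay overheating, the main gearbox wear, the outlet filter stall; the coolant pump leak is not among them.

No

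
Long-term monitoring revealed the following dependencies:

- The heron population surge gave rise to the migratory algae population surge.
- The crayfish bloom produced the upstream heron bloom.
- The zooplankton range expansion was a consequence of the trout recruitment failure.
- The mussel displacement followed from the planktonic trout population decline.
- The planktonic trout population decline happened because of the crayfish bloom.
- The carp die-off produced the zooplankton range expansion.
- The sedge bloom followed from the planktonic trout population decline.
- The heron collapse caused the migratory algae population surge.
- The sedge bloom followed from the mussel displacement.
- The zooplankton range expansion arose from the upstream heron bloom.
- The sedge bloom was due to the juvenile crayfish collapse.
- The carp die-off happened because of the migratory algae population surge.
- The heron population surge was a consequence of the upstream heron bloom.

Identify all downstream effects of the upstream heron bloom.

Direct effects: the heron population surge, the zooplankton range expansion.
2 steps out: the migratory algae population surge.
3 steps out: the carp die-off.
Not reachable from it: the crayfish bloom, the planktonic trout population decline, the trout recruitment failure, the heron collapse, the juvenile crayfish collapse, the mussel displacement, the sedge bloom.

the carp die-off, the heron population surge, the migratory algae population surge, the zooplankton range expansion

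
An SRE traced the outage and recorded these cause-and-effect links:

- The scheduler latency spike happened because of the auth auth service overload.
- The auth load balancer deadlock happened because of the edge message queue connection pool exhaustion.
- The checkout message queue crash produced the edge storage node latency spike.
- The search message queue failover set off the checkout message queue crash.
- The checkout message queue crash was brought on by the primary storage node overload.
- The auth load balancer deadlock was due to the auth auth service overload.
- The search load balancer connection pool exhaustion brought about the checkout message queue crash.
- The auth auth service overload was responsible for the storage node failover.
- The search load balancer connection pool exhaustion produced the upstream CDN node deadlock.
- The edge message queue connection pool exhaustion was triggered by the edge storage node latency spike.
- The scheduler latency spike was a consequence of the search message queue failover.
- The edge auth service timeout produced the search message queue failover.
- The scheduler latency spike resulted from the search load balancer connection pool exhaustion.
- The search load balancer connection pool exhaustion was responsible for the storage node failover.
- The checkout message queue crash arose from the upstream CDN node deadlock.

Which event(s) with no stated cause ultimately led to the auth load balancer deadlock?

Tracing upstream from the auth load balancer deadlock: the auth load balancer deadlock ← the edge message queue connection pool exhaustion ← the edge storage node latency spike ← the checkout message queue crash ← the search load balancer connection pool exhaustion.
A separate upstream branch: the auth load balancer deadlock ← the auth auth service overload.
A separate upstream branch: the auth load balancer deadlock ← the edge message queue connection pool exhaustion ← the edge storage node latency spike ← the checkout message queue crash ← the search message queue failover ← the edge auth service timeout.
A separate upstream branch: the auth load balancer deadlock ← the edge message queue connection pool exhaustion ← the edge storage node latency spike ← the checkout message queue crash ← the primary storage node overload.
Each of those chain origins has no stated cause.

the auth auth service overload, the edge auth service timeout, the primary storage node overload, the search load balancer connection pool exhaustion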